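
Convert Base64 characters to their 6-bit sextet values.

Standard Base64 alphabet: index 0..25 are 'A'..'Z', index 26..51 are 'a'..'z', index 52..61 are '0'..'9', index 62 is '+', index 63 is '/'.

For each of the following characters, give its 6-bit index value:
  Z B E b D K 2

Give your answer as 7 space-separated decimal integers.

Answer: 25 1 4 27 3 10 54

Derivation:
'Z': A..Z range, ord('Z') − ord('A') = 25
'B': A..Z range, ord('B') − ord('A') = 1
'E': A..Z range, ord('E') − ord('A') = 4
'b': a..z range, 26 + ord('b') − ord('a') = 27
'D': A..Z range, ord('D') − ord('A') = 3
'K': A..Z range, ord('K') − ord('A') = 10
'2': 0..9 range, 52 + ord('2') − ord('0') = 54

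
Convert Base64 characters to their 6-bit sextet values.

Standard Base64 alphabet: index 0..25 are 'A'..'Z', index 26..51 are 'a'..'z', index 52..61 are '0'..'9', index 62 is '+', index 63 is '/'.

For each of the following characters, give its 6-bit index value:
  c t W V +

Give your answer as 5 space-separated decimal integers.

'c': a..z range, 26 + ord('c') − ord('a') = 28
't': a..z range, 26 + ord('t') − ord('a') = 45
'W': A..Z range, ord('W') − ord('A') = 22
'V': A..Z range, ord('V') − ord('A') = 21
'+': index 62

Answer: 28 45 22 21 62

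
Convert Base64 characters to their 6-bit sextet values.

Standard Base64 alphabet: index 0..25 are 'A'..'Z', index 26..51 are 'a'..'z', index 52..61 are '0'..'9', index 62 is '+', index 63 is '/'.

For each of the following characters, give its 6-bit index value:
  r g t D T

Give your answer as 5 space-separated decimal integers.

'r': a..z range, 26 + ord('r') − ord('a') = 43
'g': a..z range, 26 + ord('g') − ord('a') = 32
't': a..z range, 26 + ord('t') − ord('a') = 45
'D': A..Z range, ord('D') − ord('A') = 3
'T': A..Z range, ord('T') − ord('A') = 19

Answer: 43 32 45 3 19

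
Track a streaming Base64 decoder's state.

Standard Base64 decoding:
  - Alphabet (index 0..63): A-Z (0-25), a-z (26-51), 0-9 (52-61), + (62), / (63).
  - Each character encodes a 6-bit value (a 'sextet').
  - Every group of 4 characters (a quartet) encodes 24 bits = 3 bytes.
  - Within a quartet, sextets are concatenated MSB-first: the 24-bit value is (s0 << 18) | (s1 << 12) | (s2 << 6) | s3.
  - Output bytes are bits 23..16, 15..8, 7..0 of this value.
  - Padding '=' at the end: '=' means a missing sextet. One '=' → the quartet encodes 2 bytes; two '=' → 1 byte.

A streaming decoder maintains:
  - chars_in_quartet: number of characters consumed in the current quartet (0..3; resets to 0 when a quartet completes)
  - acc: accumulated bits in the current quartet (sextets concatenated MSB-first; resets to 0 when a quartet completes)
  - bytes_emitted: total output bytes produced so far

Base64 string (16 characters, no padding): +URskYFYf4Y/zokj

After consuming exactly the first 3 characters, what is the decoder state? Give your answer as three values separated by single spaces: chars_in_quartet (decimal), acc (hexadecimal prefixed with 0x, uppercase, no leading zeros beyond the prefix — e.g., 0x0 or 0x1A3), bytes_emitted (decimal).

After char 0 ('+'=62): chars_in_quartet=1 acc=0x3E bytes_emitted=0
After char 1 ('U'=20): chars_in_quartet=2 acc=0xF94 bytes_emitted=0
After char 2 ('R'=17): chars_in_quartet=3 acc=0x3E511 bytes_emitted=0

Answer: 3 0x3E511 0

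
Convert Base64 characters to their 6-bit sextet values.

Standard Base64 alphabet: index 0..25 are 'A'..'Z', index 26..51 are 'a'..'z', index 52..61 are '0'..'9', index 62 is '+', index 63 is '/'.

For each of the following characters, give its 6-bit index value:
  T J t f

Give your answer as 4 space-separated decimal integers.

Answer: 19 9 45 31

Derivation:
'T': A..Z range, ord('T') − ord('A') = 19
'J': A..Z range, ord('J') − ord('A') = 9
't': a..z range, 26 + ord('t') − ord('a') = 45
'f': a..z range, 26 + ord('f') − ord('a') = 31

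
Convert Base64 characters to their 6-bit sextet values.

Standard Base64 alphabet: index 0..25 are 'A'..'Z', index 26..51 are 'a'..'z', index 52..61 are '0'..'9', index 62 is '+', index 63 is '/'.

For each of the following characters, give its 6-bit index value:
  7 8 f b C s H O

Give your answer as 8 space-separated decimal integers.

Answer: 59 60 31 27 2 44 7 14

Derivation:
'7': 0..9 range, 52 + ord('7') − ord('0') = 59
'8': 0..9 range, 52 + ord('8') − ord('0') = 60
'f': a..z range, 26 + ord('f') − ord('a') = 31
'b': a..z range, 26 + ord('b') − ord('a') = 27
'C': A..Z range, ord('C') − ord('A') = 2
's': a..z range, 26 + ord('s') − ord('a') = 44
'H': A..Z range, ord('H') − ord('A') = 7
'O': A..Z range, ord('O') − ord('A') = 14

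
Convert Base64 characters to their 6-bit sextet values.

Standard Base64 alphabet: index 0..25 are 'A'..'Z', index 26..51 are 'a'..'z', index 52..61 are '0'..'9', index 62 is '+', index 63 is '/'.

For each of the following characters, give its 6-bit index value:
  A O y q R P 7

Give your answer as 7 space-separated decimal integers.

'A': A..Z range, ord('A') − ord('A') = 0
'O': A..Z range, ord('O') − ord('A') = 14
'y': a..z range, 26 + ord('y') − ord('a') = 50
'q': a..z range, 26 + ord('q') − ord('a') = 42
'R': A..Z range, ord('R') − ord('A') = 17
'P': A..Z range, ord('P') − ord('A') = 15
'7': 0..9 range, 52 + ord('7') − ord('0') = 59

Answer: 0 14 50 42 17 15 59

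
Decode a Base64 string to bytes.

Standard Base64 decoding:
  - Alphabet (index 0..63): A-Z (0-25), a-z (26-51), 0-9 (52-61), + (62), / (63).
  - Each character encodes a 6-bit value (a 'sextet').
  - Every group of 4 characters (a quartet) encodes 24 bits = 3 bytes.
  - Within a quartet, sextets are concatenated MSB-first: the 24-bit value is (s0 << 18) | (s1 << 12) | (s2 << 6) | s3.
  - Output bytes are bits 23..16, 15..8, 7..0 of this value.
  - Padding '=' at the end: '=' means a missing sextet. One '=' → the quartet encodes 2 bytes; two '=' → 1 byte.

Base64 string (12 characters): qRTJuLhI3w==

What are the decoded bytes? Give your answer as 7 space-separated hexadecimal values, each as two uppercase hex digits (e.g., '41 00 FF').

After char 0 ('q'=42): chars_in_quartet=1 acc=0x2A bytes_emitted=0
After char 1 ('R'=17): chars_in_quartet=2 acc=0xA91 bytes_emitted=0
After char 2 ('T'=19): chars_in_quartet=3 acc=0x2A453 bytes_emitted=0
After char 3 ('J'=9): chars_in_quartet=4 acc=0xA914C9 -> emit A9 14 C9, reset; bytes_emitted=3
After char 4 ('u'=46): chars_in_quartet=1 acc=0x2E bytes_emitted=3
After char 5 ('L'=11): chars_in_quartet=2 acc=0xB8B bytes_emitted=3
After char 6 ('h'=33): chars_in_quartet=3 acc=0x2E2E1 bytes_emitted=3
After char 7 ('I'=8): chars_in_quartet=4 acc=0xB8B848 -> emit B8 B8 48, reset; bytes_emitted=6
After char 8 ('3'=55): chars_in_quartet=1 acc=0x37 bytes_emitted=6
After char 9 ('w'=48): chars_in_quartet=2 acc=0xDF0 bytes_emitted=6
Padding '==': partial quartet acc=0xDF0 -> emit DF; bytes_emitted=7

Answer: A9 14 C9 B8 B8 48 DF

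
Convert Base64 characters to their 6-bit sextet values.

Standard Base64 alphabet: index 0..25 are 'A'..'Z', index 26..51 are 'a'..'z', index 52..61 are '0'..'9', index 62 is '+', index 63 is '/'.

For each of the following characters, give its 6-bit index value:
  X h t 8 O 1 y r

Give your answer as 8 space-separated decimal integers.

'X': A..Z range, ord('X') − ord('A') = 23
'h': a..z range, 26 + ord('h') − ord('a') = 33
't': a..z range, 26 + ord('t') − ord('a') = 45
'8': 0..9 range, 52 + ord('8') − ord('0') = 60
'O': A..Z range, ord('O') − ord('A') = 14
'1': 0..9 range, 52 + ord('1') − ord('0') = 53
'y': a..z range, 26 + ord('y') − ord('a') = 50
'r': a..z range, 26 + ord('r') − ord('a') = 43

Answer: 23 33 45 60 14 53 50 43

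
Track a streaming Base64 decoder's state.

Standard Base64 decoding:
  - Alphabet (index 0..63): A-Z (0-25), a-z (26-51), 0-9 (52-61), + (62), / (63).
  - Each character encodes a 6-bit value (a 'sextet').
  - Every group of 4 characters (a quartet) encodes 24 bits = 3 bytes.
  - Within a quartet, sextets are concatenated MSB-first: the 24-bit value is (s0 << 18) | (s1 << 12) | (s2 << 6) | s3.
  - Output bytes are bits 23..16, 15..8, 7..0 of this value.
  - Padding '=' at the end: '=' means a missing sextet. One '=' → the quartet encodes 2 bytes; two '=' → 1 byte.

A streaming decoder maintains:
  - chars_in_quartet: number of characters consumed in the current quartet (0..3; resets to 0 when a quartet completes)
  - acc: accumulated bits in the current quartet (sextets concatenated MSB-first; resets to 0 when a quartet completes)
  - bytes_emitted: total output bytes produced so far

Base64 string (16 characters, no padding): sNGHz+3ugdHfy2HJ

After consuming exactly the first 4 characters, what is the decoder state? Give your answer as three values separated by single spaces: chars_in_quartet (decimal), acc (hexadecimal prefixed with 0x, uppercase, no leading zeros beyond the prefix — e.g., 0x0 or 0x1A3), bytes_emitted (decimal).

After char 0 ('s'=44): chars_in_quartet=1 acc=0x2C bytes_emitted=0
After char 1 ('N'=13): chars_in_quartet=2 acc=0xB0D bytes_emitted=0
After char 2 ('G'=6): chars_in_quartet=3 acc=0x2C346 bytes_emitted=0
After char 3 ('H'=7): chars_in_quartet=4 acc=0xB0D187 -> emit B0 D1 87, reset; bytes_emitted=3

Answer: 0 0x0 3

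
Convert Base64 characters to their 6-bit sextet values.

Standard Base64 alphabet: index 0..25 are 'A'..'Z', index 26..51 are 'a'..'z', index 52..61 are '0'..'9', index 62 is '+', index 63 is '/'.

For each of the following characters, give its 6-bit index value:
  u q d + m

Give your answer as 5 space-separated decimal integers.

Answer: 46 42 29 62 38

Derivation:
'u': a..z range, 26 + ord('u') − ord('a') = 46
'q': a..z range, 26 + ord('q') − ord('a') = 42
'd': a..z range, 26 + ord('d') − ord('a') = 29
'+': index 62
'm': a..z range, 26 + ord('m') − ord('a') = 38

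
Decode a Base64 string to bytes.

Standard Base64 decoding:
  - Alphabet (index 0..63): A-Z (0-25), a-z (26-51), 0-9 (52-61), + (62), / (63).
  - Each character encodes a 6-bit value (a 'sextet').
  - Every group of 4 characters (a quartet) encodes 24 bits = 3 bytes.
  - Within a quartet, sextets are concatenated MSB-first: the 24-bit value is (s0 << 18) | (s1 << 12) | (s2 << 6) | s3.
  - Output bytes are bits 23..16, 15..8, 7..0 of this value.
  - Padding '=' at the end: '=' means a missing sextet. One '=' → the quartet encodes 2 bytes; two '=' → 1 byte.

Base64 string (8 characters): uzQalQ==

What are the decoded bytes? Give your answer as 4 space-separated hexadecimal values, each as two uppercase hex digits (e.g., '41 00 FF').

After char 0 ('u'=46): chars_in_quartet=1 acc=0x2E bytes_emitted=0
After char 1 ('z'=51): chars_in_quartet=2 acc=0xBB3 bytes_emitted=0
After char 2 ('Q'=16): chars_in_quartet=3 acc=0x2ECD0 bytes_emitted=0
After char 3 ('a'=26): chars_in_quartet=4 acc=0xBB341A -> emit BB 34 1A, reset; bytes_emitted=3
After char 4 ('l'=37): chars_in_quartet=1 acc=0x25 bytes_emitted=3
After char 5 ('Q'=16): chars_in_quartet=2 acc=0x950 bytes_emitted=3
Padding '==': partial quartet acc=0x950 -> emit 95; bytes_emitted=4

Answer: BB 34 1A 95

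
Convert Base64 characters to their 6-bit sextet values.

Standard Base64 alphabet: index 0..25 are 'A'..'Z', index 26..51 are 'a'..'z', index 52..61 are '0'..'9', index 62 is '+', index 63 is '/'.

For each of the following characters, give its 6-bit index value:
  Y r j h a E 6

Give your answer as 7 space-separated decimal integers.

Answer: 24 43 35 33 26 4 58

Derivation:
'Y': A..Z range, ord('Y') − ord('A') = 24
'r': a..z range, 26 + ord('r') − ord('a') = 43
'j': a..z range, 26 + ord('j') − ord('a') = 35
'h': a..z range, 26 + ord('h') − ord('a') = 33
'a': a..z range, 26 + ord('a') − ord('a') = 26
'E': A..Z range, ord('E') − ord('A') = 4
'6': 0..9 range, 52 + ord('6') − ord('0') = 58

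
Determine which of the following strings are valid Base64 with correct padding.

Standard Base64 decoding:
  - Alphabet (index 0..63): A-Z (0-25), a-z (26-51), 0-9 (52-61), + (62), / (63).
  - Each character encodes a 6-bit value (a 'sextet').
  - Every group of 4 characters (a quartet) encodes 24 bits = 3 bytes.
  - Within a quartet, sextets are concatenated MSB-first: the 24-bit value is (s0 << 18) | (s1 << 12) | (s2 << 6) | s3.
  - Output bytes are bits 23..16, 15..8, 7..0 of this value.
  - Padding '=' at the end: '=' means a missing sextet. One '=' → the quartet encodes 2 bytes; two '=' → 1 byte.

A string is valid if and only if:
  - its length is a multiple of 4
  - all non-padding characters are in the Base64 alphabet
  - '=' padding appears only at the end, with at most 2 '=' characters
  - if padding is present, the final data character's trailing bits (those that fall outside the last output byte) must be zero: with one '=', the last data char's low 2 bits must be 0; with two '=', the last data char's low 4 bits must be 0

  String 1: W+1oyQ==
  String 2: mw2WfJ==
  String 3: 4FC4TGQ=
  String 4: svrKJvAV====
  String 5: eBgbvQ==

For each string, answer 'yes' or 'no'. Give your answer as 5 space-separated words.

Answer: yes no yes no yes

Derivation:
String 1: 'W+1oyQ==' → valid
String 2: 'mw2WfJ==' → invalid (bad trailing bits)
String 3: '4FC4TGQ=' → valid
String 4: 'svrKJvAV====' → invalid (4 pad chars (max 2))
String 5: 'eBgbvQ==' → valid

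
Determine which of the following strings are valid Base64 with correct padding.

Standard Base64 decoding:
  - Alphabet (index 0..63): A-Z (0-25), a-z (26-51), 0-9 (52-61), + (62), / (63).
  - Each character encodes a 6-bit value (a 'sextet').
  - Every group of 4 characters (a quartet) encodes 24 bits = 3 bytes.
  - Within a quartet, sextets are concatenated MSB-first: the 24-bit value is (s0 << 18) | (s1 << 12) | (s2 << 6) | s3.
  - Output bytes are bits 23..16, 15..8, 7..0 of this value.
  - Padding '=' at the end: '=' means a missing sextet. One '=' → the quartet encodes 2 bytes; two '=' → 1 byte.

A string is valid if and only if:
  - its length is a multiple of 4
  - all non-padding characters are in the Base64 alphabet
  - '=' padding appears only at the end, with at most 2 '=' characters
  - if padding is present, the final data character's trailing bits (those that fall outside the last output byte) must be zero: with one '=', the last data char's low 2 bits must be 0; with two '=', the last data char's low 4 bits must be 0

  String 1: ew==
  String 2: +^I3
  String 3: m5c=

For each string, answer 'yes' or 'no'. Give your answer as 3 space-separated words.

Answer: yes no yes

Derivation:
String 1: 'ew==' → valid
String 2: '+^I3' → invalid (bad char(s): ['^'])
String 3: 'm5c=' → valid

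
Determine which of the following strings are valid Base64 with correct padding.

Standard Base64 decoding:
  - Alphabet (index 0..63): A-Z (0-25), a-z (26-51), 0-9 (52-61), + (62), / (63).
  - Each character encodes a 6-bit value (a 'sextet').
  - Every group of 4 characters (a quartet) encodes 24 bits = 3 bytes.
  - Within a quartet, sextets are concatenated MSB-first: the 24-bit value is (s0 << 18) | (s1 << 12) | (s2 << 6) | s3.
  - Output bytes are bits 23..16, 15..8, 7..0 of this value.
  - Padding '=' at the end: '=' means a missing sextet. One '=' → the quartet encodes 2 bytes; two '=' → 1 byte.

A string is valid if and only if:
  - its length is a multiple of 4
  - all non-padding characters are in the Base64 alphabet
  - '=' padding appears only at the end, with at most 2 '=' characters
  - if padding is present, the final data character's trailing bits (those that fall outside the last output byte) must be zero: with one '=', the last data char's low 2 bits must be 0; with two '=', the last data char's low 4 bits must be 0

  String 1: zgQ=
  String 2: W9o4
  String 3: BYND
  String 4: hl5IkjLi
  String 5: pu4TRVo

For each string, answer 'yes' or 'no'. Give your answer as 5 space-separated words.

Answer: yes yes yes yes no

Derivation:
String 1: 'zgQ=' → valid
String 2: 'W9o4' → valid
String 3: 'BYND' → valid
String 4: 'hl5IkjLi' → valid
String 5: 'pu4TRVo' → invalid (len=7 not mult of 4)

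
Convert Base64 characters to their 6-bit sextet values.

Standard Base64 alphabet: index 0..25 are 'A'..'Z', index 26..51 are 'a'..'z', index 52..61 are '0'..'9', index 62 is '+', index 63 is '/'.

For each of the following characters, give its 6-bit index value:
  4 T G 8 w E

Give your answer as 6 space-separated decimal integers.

Answer: 56 19 6 60 48 4

Derivation:
'4': 0..9 range, 52 + ord('4') − ord('0') = 56
'T': A..Z range, ord('T') − ord('A') = 19
'G': A..Z range, ord('G') − ord('A') = 6
'8': 0..9 range, 52 + ord('8') − ord('0') = 60
'w': a..z range, 26 + ord('w') − ord('a') = 48
'E': A..Z range, ord('E') − ord('A') = 4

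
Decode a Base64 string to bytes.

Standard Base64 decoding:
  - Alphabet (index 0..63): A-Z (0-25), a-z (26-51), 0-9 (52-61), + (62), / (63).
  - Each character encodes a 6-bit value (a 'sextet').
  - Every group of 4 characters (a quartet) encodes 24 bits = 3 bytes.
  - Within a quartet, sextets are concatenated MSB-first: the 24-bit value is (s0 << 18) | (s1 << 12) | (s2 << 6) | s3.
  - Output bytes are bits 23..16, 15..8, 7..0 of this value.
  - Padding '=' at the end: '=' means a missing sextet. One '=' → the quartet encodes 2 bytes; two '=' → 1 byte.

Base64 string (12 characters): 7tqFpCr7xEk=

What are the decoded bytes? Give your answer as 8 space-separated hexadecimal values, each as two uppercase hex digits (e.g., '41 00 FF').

Answer: EE DA 85 A4 2A FB C4 49

Derivation:
After char 0 ('7'=59): chars_in_quartet=1 acc=0x3B bytes_emitted=0
After char 1 ('t'=45): chars_in_quartet=2 acc=0xEED bytes_emitted=0
After char 2 ('q'=42): chars_in_quartet=3 acc=0x3BB6A bytes_emitted=0
After char 3 ('F'=5): chars_in_quartet=4 acc=0xEEDA85 -> emit EE DA 85, reset; bytes_emitted=3
After char 4 ('p'=41): chars_in_quartet=1 acc=0x29 bytes_emitted=3
After char 5 ('C'=2): chars_in_quartet=2 acc=0xA42 bytes_emitted=3
After char 6 ('r'=43): chars_in_quartet=3 acc=0x290AB bytes_emitted=3
After char 7 ('7'=59): chars_in_quartet=4 acc=0xA42AFB -> emit A4 2A FB, reset; bytes_emitted=6
After char 8 ('x'=49): chars_in_quartet=1 acc=0x31 bytes_emitted=6
After char 9 ('E'=4): chars_in_quartet=2 acc=0xC44 bytes_emitted=6
After char 10 ('k'=36): chars_in_quartet=3 acc=0x31124 bytes_emitted=6
Padding '=': partial quartet acc=0x31124 -> emit C4 49; bytes_emitted=8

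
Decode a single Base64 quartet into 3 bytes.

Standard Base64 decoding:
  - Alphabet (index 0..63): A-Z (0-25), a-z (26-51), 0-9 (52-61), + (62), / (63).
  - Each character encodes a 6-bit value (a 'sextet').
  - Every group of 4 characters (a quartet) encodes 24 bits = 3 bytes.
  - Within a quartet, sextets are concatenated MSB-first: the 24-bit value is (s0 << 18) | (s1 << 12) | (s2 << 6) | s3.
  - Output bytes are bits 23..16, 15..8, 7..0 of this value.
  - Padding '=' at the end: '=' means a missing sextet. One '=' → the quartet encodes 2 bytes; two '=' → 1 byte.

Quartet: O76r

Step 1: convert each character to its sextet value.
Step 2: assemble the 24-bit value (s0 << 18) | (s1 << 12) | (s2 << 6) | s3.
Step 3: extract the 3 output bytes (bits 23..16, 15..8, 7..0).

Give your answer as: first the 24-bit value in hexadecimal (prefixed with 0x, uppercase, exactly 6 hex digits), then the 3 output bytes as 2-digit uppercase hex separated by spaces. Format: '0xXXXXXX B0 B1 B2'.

Answer: 0x3BBEAB 3B BE AB

Derivation:
Sextets: O=14, 7=59, 6=58, r=43
24-bit: (14<<18) | (59<<12) | (58<<6) | 43
      = 0x380000 | 0x03B000 | 0x000E80 | 0x00002B
      = 0x3BBEAB
Bytes: (v>>16)&0xFF=3B, (v>>8)&0xFF=BE, v&0xFF=AB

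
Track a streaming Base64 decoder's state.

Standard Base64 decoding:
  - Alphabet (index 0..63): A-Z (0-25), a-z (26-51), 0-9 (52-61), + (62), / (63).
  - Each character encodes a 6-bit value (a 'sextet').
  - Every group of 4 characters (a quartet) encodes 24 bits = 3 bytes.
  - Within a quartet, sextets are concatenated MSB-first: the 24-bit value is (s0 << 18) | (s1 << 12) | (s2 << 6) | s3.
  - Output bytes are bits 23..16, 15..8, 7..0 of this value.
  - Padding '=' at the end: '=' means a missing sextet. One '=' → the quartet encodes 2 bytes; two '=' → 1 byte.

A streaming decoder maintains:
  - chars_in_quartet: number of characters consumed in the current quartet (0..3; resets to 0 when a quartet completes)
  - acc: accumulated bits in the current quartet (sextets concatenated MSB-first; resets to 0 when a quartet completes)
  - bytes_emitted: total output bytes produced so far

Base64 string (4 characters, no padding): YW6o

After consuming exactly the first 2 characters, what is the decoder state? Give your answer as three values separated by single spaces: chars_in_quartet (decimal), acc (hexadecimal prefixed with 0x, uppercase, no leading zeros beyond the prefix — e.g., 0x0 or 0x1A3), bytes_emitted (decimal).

After char 0 ('Y'=24): chars_in_quartet=1 acc=0x18 bytes_emitted=0
After char 1 ('W'=22): chars_in_quartet=2 acc=0x616 bytes_emitted=0

Answer: 2 0x616 0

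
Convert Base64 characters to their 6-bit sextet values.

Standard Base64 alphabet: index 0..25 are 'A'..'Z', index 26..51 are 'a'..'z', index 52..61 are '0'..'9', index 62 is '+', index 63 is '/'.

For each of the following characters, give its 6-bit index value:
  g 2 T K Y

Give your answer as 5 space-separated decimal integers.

'g': a..z range, 26 + ord('g') − ord('a') = 32
'2': 0..9 range, 52 + ord('2') − ord('0') = 54
'T': A..Z range, ord('T') − ord('A') = 19
'K': A..Z range, ord('K') − ord('A') = 10
'Y': A..Z range, ord('Y') − ord('A') = 24

Answer: 32 54 19 10 24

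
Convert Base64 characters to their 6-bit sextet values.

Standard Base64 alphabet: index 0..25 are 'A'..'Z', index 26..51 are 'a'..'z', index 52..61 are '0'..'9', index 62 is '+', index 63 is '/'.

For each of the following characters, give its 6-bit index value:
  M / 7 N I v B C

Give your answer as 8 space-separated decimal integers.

'M': A..Z range, ord('M') − ord('A') = 12
'/': index 63
'7': 0..9 range, 52 + ord('7') − ord('0') = 59
'N': A..Z range, ord('N') − ord('A') = 13
'I': A..Z range, ord('I') − ord('A') = 8
'v': a..z range, 26 + ord('v') − ord('a') = 47
'B': A..Z range, ord('B') − ord('A') = 1
'C': A..Z range, ord('C') − ord('A') = 2

Answer: 12 63 59 13 8 47 1 2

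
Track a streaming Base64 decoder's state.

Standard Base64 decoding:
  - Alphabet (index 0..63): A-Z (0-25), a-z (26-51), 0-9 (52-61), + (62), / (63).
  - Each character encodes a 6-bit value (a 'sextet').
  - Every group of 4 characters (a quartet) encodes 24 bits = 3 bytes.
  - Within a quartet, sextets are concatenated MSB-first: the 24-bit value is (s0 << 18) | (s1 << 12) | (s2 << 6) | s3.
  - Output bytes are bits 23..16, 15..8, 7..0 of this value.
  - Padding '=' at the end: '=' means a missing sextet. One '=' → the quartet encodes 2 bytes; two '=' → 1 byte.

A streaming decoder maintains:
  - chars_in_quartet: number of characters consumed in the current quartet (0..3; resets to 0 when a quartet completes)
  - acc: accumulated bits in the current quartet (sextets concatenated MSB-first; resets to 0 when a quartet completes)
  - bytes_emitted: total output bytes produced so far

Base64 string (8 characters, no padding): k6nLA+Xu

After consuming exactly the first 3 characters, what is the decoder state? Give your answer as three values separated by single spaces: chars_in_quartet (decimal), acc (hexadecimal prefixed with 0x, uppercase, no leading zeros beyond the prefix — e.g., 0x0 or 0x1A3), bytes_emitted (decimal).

After char 0 ('k'=36): chars_in_quartet=1 acc=0x24 bytes_emitted=0
After char 1 ('6'=58): chars_in_quartet=2 acc=0x93A bytes_emitted=0
After char 2 ('n'=39): chars_in_quartet=3 acc=0x24EA7 bytes_emitted=0

Answer: 3 0x24EA7 0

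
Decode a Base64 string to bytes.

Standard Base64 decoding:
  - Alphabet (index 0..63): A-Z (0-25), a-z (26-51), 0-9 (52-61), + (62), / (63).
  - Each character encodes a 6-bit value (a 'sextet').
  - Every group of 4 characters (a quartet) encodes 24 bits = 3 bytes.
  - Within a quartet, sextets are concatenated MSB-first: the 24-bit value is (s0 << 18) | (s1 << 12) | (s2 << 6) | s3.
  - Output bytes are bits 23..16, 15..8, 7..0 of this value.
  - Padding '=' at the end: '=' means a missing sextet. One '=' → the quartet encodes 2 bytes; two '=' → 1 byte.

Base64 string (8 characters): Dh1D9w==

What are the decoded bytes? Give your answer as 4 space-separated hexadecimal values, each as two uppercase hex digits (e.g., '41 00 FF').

Answer: 0E 1D 43 F7

Derivation:
After char 0 ('D'=3): chars_in_quartet=1 acc=0x3 bytes_emitted=0
After char 1 ('h'=33): chars_in_quartet=2 acc=0xE1 bytes_emitted=0
After char 2 ('1'=53): chars_in_quartet=3 acc=0x3875 bytes_emitted=0
After char 3 ('D'=3): chars_in_quartet=4 acc=0xE1D43 -> emit 0E 1D 43, reset; bytes_emitted=3
After char 4 ('9'=61): chars_in_quartet=1 acc=0x3D bytes_emitted=3
After char 5 ('w'=48): chars_in_quartet=2 acc=0xF70 bytes_emitted=3
Padding '==': partial quartet acc=0xF70 -> emit F7; bytes_emitted=4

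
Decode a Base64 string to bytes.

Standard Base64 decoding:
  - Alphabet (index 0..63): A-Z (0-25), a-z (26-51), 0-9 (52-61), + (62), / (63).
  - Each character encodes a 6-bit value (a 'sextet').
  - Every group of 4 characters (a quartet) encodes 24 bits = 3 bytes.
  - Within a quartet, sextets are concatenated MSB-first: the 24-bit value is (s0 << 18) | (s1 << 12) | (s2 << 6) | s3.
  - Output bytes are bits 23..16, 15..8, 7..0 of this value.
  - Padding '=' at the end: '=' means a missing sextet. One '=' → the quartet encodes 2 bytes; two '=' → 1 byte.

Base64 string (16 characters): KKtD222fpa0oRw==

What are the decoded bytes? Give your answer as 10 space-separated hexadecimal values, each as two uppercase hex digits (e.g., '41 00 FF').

After char 0 ('K'=10): chars_in_quartet=1 acc=0xA bytes_emitted=0
After char 1 ('K'=10): chars_in_quartet=2 acc=0x28A bytes_emitted=0
After char 2 ('t'=45): chars_in_quartet=3 acc=0xA2AD bytes_emitted=0
After char 3 ('D'=3): chars_in_quartet=4 acc=0x28AB43 -> emit 28 AB 43, reset; bytes_emitted=3
After char 4 ('2'=54): chars_in_quartet=1 acc=0x36 bytes_emitted=3
After char 5 ('2'=54): chars_in_quartet=2 acc=0xDB6 bytes_emitted=3
After char 6 ('2'=54): chars_in_quartet=3 acc=0x36DB6 bytes_emitted=3
After char 7 ('f'=31): chars_in_quartet=4 acc=0xDB6D9F -> emit DB 6D 9F, reset; bytes_emitted=6
After char 8 ('p'=41): chars_in_quartet=1 acc=0x29 bytes_emitted=6
After char 9 ('a'=26): chars_in_quartet=2 acc=0xA5A bytes_emitted=6
After char 10 ('0'=52): chars_in_quartet=3 acc=0x296B4 bytes_emitted=6
After char 11 ('o'=40): chars_in_quartet=4 acc=0xA5AD28 -> emit A5 AD 28, reset; bytes_emitted=9
After char 12 ('R'=17): chars_in_quartet=1 acc=0x11 bytes_emitted=9
After char 13 ('w'=48): chars_in_quartet=2 acc=0x470 bytes_emitted=9
Padding '==': partial quartet acc=0x470 -> emit 47; bytes_emitted=10

Answer: 28 AB 43 DB 6D 9F A5 AD 28 47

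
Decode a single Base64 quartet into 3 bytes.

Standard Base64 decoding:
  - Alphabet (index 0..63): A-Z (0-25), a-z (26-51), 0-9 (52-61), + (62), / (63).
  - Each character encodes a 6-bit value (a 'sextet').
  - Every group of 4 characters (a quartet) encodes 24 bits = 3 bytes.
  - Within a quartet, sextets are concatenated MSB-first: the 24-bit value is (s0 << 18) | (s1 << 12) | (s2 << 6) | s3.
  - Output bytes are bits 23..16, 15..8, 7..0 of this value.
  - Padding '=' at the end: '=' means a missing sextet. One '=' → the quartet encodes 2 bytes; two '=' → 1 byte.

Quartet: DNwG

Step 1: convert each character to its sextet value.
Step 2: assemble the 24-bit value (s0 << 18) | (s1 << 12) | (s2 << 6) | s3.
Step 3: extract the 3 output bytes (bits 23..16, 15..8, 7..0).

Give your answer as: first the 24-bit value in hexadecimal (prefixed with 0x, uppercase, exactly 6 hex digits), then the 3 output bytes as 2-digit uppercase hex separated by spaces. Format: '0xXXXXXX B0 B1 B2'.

Sextets: D=3, N=13, w=48, G=6
24-bit: (3<<18) | (13<<12) | (48<<6) | 6
      = 0x0C0000 | 0x00D000 | 0x000C00 | 0x000006
      = 0x0CDC06
Bytes: (v>>16)&0xFF=0C, (v>>8)&0xFF=DC, v&0xFF=06

Answer: 0x0CDC06 0C DC 06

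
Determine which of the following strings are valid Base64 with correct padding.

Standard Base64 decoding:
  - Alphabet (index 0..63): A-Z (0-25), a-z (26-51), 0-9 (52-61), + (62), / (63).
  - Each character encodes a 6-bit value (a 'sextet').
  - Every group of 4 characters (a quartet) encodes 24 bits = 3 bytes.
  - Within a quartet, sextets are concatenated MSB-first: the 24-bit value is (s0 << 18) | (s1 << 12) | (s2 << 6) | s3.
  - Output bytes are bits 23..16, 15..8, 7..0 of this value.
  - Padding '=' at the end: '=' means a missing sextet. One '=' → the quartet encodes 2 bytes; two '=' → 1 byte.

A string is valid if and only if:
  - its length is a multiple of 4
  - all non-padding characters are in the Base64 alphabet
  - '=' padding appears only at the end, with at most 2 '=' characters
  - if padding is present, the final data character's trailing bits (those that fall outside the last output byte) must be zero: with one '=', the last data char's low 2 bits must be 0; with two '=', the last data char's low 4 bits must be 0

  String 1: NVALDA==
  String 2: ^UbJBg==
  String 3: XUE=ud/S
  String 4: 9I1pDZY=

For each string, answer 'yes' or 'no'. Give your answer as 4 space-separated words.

Answer: yes no no yes

Derivation:
String 1: 'NVALDA==' → valid
String 2: '^UbJBg==' → invalid (bad char(s): ['^'])
String 3: 'XUE=ud/S' → invalid (bad char(s): ['=']; '=' in middle)
String 4: '9I1pDZY=' → valid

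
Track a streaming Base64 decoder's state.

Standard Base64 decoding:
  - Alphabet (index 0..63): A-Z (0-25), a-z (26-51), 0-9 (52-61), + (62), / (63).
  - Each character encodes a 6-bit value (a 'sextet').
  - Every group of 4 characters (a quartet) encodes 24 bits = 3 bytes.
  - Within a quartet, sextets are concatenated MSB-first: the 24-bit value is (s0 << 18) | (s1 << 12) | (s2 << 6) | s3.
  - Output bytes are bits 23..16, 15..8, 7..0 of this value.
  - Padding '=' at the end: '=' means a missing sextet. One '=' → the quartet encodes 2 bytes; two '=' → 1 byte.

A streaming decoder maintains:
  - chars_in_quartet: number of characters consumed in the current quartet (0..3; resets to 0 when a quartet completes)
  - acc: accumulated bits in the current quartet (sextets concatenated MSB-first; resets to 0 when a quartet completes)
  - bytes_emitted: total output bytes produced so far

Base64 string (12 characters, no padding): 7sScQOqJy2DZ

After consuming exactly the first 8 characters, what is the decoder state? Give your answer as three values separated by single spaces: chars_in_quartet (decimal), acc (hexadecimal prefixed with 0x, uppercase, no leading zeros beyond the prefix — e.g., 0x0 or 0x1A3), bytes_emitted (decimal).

Answer: 0 0x0 6

Derivation:
After char 0 ('7'=59): chars_in_quartet=1 acc=0x3B bytes_emitted=0
After char 1 ('s'=44): chars_in_quartet=2 acc=0xEEC bytes_emitted=0
After char 2 ('S'=18): chars_in_quartet=3 acc=0x3BB12 bytes_emitted=0
After char 3 ('c'=28): chars_in_quartet=4 acc=0xEEC49C -> emit EE C4 9C, reset; bytes_emitted=3
After char 4 ('Q'=16): chars_in_quartet=1 acc=0x10 bytes_emitted=3
After char 5 ('O'=14): chars_in_quartet=2 acc=0x40E bytes_emitted=3
After char 6 ('q'=42): chars_in_quartet=3 acc=0x103AA bytes_emitted=3
After char 7 ('J'=9): chars_in_quartet=4 acc=0x40EA89 -> emit 40 EA 89, reset; bytes_emitted=6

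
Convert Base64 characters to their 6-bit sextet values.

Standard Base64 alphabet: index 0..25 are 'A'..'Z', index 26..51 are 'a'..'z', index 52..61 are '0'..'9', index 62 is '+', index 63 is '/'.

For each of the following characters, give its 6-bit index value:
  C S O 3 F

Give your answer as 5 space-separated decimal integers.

Answer: 2 18 14 55 5

Derivation:
'C': A..Z range, ord('C') − ord('A') = 2
'S': A..Z range, ord('S') − ord('A') = 18
'O': A..Z range, ord('O') − ord('A') = 14
'3': 0..9 range, 52 + ord('3') − ord('0') = 55
'F': A..Z range, ord('F') − ord('A') = 5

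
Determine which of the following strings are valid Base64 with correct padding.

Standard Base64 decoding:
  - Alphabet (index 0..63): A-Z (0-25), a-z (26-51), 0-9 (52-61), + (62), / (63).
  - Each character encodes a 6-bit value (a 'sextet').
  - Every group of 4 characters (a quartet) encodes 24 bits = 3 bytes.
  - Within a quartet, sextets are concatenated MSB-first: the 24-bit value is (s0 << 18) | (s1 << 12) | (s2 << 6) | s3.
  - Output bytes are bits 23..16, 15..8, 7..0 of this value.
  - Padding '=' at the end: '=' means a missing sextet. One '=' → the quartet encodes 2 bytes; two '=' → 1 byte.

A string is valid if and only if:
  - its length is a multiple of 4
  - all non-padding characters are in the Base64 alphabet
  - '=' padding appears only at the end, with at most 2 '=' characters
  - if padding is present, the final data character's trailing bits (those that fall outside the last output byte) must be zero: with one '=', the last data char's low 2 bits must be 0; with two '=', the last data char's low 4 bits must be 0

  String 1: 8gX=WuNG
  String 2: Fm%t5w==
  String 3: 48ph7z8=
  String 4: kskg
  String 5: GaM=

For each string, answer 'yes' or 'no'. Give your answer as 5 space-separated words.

String 1: '8gX=WuNG' → invalid (bad char(s): ['=']; '=' in middle)
String 2: 'Fm%t5w==' → invalid (bad char(s): ['%'])
String 3: '48ph7z8=' → valid
String 4: 'kskg' → valid
String 5: 'GaM=' → valid

Answer: no no yes yes yes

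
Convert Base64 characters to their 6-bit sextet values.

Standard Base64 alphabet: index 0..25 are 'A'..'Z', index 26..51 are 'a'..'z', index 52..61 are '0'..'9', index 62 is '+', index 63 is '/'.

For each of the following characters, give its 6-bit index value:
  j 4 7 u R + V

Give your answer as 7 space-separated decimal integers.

Answer: 35 56 59 46 17 62 21

Derivation:
'j': a..z range, 26 + ord('j') − ord('a') = 35
'4': 0..9 range, 52 + ord('4') − ord('0') = 56
'7': 0..9 range, 52 + ord('7') − ord('0') = 59
'u': a..z range, 26 + ord('u') − ord('a') = 46
'R': A..Z range, ord('R') − ord('A') = 17
'+': index 62
'V': A..Z range, ord('V') − ord('A') = 21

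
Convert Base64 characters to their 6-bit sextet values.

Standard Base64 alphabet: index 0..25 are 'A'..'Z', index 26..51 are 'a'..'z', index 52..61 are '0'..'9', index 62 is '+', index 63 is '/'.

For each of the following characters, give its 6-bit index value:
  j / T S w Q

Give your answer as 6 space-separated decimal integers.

'j': a..z range, 26 + ord('j') − ord('a') = 35
'/': index 63
'T': A..Z range, ord('T') − ord('A') = 19
'S': A..Z range, ord('S') − ord('A') = 18
'w': a..z range, 26 + ord('w') − ord('a') = 48
'Q': A..Z range, ord('Q') − ord('A') = 16

Answer: 35 63 19 18 48 16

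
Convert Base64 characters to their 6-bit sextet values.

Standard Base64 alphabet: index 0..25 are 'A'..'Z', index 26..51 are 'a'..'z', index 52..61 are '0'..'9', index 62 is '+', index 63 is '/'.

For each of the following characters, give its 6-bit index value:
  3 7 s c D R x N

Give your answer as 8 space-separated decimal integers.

Answer: 55 59 44 28 3 17 49 13

Derivation:
'3': 0..9 range, 52 + ord('3') − ord('0') = 55
'7': 0..9 range, 52 + ord('7') − ord('0') = 59
's': a..z range, 26 + ord('s') − ord('a') = 44
'c': a..z range, 26 + ord('c') − ord('a') = 28
'D': A..Z range, ord('D') − ord('A') = 3
'R': A..Z range, ord('R') − ord('A') = 17
'x': a..z range, 26 + ord('x') − ord('a') = 49
'N': A..Z range, ord('N') − ord('A') = 13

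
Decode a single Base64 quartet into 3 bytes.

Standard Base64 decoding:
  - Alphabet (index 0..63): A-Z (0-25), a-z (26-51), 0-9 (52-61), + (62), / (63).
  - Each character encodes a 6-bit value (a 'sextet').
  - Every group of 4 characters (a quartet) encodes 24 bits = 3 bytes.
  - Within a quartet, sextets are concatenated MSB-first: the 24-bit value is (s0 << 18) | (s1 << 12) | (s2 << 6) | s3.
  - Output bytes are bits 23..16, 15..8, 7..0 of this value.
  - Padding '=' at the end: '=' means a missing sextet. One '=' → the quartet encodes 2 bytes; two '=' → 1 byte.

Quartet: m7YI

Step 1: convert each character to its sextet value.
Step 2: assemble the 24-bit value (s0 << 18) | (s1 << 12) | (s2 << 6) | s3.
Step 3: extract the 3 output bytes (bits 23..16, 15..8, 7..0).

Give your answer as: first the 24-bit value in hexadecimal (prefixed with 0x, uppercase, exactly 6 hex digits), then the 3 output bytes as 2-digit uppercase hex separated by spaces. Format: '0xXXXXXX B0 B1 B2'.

Sextets: m=38, 7=59, Y=24, I=8
24-bit: (38<<18) | (59<<12) | (24<<6) | 8
      = 0x980000 | 0x03B000 | 0x000600 | 0x000008
      = 0x9BB608
Bytes: (v>>16)&0xFF=9B, (v>>8)&0xFF=B6, v&0xFF=08

Answer: 0x9BB608 9B B6 08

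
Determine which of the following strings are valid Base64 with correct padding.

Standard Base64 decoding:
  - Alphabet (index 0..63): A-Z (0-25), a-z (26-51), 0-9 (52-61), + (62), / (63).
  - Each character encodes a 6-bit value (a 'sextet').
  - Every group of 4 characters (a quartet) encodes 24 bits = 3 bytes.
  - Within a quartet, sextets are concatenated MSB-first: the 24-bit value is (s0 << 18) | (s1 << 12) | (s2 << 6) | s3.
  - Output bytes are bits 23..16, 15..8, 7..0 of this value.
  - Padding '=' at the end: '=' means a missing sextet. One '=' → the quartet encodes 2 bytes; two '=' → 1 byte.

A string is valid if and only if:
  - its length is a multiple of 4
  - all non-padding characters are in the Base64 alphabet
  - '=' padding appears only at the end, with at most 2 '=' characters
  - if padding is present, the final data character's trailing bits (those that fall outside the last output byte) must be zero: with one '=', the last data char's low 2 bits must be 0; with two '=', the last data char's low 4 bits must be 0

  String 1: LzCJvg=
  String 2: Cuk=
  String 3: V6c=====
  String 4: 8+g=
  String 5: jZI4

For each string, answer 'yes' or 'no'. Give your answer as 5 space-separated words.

Answer: no yes no yes yes

Derivation:
String 1: 'LzCJvg=' → invalid (len=7 not mult of 4)
String 2: 'Cuk=' → valid
String 3: 'V6c=====' → invalid (5 pad chars (max 2))
String 4: '8+g=' → valid
String 5: 'jZI4' → valid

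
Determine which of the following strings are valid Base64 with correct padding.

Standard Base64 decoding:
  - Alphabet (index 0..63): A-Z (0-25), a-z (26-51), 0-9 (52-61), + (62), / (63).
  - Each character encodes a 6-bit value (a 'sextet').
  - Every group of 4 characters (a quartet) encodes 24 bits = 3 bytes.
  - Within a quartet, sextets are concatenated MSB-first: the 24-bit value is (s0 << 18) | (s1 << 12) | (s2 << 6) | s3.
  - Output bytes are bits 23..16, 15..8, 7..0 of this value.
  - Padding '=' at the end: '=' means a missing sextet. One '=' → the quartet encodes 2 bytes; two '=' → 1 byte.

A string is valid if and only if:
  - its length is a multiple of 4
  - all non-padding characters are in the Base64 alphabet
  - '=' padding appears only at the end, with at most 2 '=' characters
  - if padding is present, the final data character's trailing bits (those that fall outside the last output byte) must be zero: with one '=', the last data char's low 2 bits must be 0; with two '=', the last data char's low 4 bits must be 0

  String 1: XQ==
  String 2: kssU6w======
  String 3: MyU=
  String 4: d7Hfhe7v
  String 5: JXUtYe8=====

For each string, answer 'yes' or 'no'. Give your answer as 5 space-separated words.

Answer: yes no yes yes no

Derivation:
String 1: 'XQ==' → valid
String 2: 'kssU6w======' → invalid (6 pad chars (max 2))
String 3: 'MyU=' → valid
String 4: 'd7Hfhe7v' → valid
String 5: 'JXUtYe8=====' → invalid (5 pad chars (max 2))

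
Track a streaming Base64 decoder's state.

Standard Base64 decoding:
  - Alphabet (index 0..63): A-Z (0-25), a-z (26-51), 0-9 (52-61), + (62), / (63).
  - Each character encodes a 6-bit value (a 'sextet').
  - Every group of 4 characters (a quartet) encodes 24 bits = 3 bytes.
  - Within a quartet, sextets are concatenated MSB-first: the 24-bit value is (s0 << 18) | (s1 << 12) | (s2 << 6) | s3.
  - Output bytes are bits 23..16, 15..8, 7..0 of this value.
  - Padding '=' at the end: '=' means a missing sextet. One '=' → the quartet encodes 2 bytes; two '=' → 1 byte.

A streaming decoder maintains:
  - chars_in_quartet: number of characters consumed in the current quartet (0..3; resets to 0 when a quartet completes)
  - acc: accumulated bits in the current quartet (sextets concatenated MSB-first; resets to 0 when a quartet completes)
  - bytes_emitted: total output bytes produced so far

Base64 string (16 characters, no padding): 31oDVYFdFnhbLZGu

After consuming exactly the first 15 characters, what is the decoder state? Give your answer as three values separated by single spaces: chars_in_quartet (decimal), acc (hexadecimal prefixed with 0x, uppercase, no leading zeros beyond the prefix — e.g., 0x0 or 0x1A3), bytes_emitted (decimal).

Answer: 3 0xB646 9

Derivation:
After char 0 ('3'=55): chars_in_quartet=1 acc=0x37 bytes_emitted=0
After char 1 ('1'=53): chars_in_quartet=2 acc=0xDF5 bytes_emitted=0
After char 2 ('o'=40): chars_in_quartet=3 acc=0x37D68 bytes_emitted=0
After char 3 ('D'=3): chars_in_quartet=4 acc=0xDF5A03 -> emit DF 5A 03, reset; bytes_emitted=3
After char 4 ('V'=21): chars_in_quartet=1 acc=0x15 bytes_emitted=3
After char 5 ('Y'=24): chars_in_quartet=2 acc=0x558 bytes_emitted=3
After char 6 ('F'=5): chars_in_quartet=3 acc=0x15605 bytes_emitted=3
After char 7 ('d'=29): chars_in_quartet=4 acc=0x55815D -> emit 55 81 5D, reset; bytes_emitted=6
After char 8 ('F'=5): chars_in_quartet=1 acc=0x5 bytes_emitted=6
After char 9 ('n'=39): chars_in_quartet=2 acc=0x167 bytes_emitted=6
After char 10 ('h'=33): chars_in_quartet=3 acc=0x59E1 bytes_emitted=6
After char 11 ('b'=27): chars_in_quartet=4 acc=0x16785B -> emit 16 78 5B, reset; bytes_emitted=9
After char 12 ('L'=11): chars_in_quartet=1 acc=0xB bytes_emitted=9
After char 13 ('Z'=25): chars_in_quartet=2 acc=0x2D9 bytes_emitted=9
After char 14 ('G'=6): chars_in_quartet=3 acc=0xB646 bytes_emitted=9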